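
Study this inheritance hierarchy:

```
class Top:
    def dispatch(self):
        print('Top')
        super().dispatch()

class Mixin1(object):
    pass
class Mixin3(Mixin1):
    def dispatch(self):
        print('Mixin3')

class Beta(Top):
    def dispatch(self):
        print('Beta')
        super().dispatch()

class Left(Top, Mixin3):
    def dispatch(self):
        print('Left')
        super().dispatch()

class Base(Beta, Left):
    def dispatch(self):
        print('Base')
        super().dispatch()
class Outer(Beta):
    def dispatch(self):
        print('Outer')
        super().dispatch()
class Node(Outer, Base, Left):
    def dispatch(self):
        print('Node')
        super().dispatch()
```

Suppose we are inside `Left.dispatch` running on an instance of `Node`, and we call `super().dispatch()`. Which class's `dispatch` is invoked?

Top

L[Node] = Node + merge(L[Outer], L[Base], L[Left], [Outer Base Left])
  take Outer:  [Outer Beta Top object] + [Base Beta Left Top Mixin3 Mixin1 object] + [Left Top Mixin3 Mixin1 object] + [Outer Base Left]
  take Base:  [Beta Top object] + [Base Beta Left Top Mixin3 Mixin1 object] + [Left Top Mixin3 Mixin1 object] + [Base Left]
  take Beta:  [Beta Top object] + [Beta Left Top Mixin3 Mixin1 object] + [Left Top Mixin3 Mixin1 object] + [Left]
  take Left:  [Top object] + [Left Top Mixin3 Mixin1 object] + [Left Top Mixin3 Mixin1 object] + [Left]
  take Top:  [Top object] + [Top Mixin3 Mixin1 object] + [Top Mixin3 Mixin1 object]
  take Mixin3:  [object] + [Mixin3 Mixin1 object] + [Mixin3 Mixin1 object]
  take Mixin1:  [object] + [Mixin1 object] + [Mixin1 object]
  take object:  [object] + [object] + [object]
MRO: Node Outer Base Beta Left Top Mixin3 Mixin1 object
super() in Left.dispatch on a Node instance goes to the class after Left in Node's MRO: Top.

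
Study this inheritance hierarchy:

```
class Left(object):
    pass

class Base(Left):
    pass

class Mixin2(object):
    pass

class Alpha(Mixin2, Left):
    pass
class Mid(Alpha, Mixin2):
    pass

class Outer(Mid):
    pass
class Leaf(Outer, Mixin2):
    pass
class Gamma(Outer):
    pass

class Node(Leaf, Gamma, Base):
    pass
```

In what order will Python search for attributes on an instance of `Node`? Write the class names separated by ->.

L[Node] = Node + merge(L[Leaf], L[Gamma], L[Base], [Leaf Gamma Base])
  take Leaf:  [Leaf Outer Mid Alpha Mixin2 Left object] + [Gamma Outer Mid Alpha Mixin2 Left object] + [Base Left object] + [Leaf Gamma Base]
  take Gamma:  [Outer Mid Alpha Mixin2 Left object] + [Gamma Outer Mid Alpha Mixin2 Left object] + [Base Left object] + [Gamma Base]
  take Outer:  [Outer Mid Alpha Mixin2 Left object] + [Outer Mid Alpha Mixin2 Left object] + [Base Left object] + [Base]
  take Mid:  [Mid Alpha Mixin2 Left object] + [Mid Alpha Mixin2 Left object] + [Base Left object] + [Base]
  take Alpha:  [Alpha Mixin2 Left object] + [Alpha Mixin2 Left object] + [Base Left object] + [Base]
  take Mixin2:  [Mixin2 Left object] + [Mixin2 Left object] + [Base Left object] + [Base]
  take Base:  [Left object] + [Left object] + [Base Left object] + [Base]
  take Left:  [Left object] + [Left object] + [Left object]
  take object:  [object] + [object] + [object]

Node -> Leaf -> Gamma -> Outer -> Mid -> Alpha -> Mixin2 -> Base -> Left -> object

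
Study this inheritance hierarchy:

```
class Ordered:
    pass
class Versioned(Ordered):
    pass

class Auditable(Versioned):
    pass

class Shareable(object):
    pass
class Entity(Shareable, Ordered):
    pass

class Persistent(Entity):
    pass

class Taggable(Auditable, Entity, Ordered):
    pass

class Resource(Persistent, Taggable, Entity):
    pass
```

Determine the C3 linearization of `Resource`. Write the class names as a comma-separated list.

Resource, Persistent, Taggable, Auditable, Versioned, Entity, Shareable, Ordered, object

L[Resource] = Resource + merge(L[Persistent], L[Taggable], L[Entity], [Persistent Taggable Entity])
  take Persistent:  [Persistent Entity Shareable Ordered object] + [Taggable Auditable Versioned Entity Shareable Ordered object] + [Entity Shareable Ordered object] + [Persistent Taggable Entity]
  take Taggable:  [Entity Shareable Ordered object] + [Taggable Auditable Versioned Entity Shareable Ordered object] + [Entity Shareable Ordered object] + [Taggable Entity]
  take Auditable:  [Entity Shareable Ordered object] + [Auditable Versioned Entity Shareable Ordered object] + [Entity Shareable Ordered object] + [Entity]
  take Versioned:  [Entity Shareable Ordered object] + [Versioned Entity Shareable Ordered object] + [Entity Shareable Ordered object] + [Entity]
  take Entity:  [Entity Shareable Ordered object] + [Entity Shareable Ordered object] + [Entity Shareable Ordered object] + [Entity]
  take Shareable:  [Shareable Ordered object] + [Shareable Ordered object] + [Shareable Ordered object]
  take Ordered:  [Ordered object] + [Ordered object] + [Ordered object]
  take object:  [object] + [object] + [object]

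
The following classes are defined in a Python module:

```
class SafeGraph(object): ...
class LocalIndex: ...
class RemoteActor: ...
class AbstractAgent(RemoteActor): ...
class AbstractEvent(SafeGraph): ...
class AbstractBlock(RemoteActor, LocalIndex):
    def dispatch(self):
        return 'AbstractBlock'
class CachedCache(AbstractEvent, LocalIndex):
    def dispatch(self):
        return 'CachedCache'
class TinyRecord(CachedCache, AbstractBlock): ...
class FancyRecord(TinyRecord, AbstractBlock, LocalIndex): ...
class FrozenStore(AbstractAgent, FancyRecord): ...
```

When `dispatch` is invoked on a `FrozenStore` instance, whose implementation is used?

L[FrozenStore] = FrozenStore + merge(L[AbstractAgent], L[FancyRecord], [AbstractAgent FancyRecord])
  take AbstractAgent:  [AbstractAgent RemoteActor object] + [FancyRecord TinyRecord CachedCache AbstractEvent SafeGraph AbstractBlock RemoteActor LocalIndex object] + [AbstractAgent FancyRecord]
  take FancyRecord:  [RemoteActor object] + [FancyRecord TinyRecord CachedCache AbstractEvent SafeGraph AbstractBlock RemoteActor LocalIndex object] + [FancyRecord]
  take TinyRecord:  [RemoteActor object] + [TinyRecord CachedCache AbstractEvent SafeGraph AbstractBlock RemoteActor LocalIndex object]
  take CachedCache:  [RemoteActor object] + [CachedCache AbstractEvent SafeGraph AbstractBlock RemoteActor LocalIndex object]
  take AbstractEvent:  [RemoteActor object] + [AbstractEvent SafeGraph AbstractBlock RemoteActor LocalIndex object]
  take SafeGraph:  [RemoteActor object] + [SafeGraph AbstractBlock RemoteActor LocalIndex object]
  take AbstractBlock:  [RemoteActor object] + [AbstractBlock RemoteActor LocalIndex object]
  take RemoteActor:  [RemoteActor object] + [RemoteActor LocalIndex object]
  take LocalIndex:  [object] + [LocalIndex object]
  take object:  [object] + [object]
MRO: FrozenStore AbstractAgent FancyRecord TinyRecord CachedCache AbstractEvent SafeGraph AbstractBlock RemoteActor LocalIndex object
dispatch is defined in: AbstractBlock, CachedCache. First along the MRO is CachedCache.

CachedCache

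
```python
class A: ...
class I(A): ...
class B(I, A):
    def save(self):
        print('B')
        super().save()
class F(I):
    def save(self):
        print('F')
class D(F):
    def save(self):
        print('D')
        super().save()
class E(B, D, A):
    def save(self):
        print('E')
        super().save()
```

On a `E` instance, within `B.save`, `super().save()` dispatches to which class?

D

L[E] = E + merge(L[B], L[D], L[A], [B D A])
  take B:  [B I A object] + [D F I A object] + [A object] + [B D A]
  take D:  [I A object] + [D F I A object] + [A object] + [D A]
  take F:  [I A object] + [F I A object] + [A object] + [A]
  take I:  [I A object] + [I A object] + [A object] + [A]
  take A:  [A object] + [A object] + [A object] + [A]
  take object:  [object] + [object] + [object]
MRO: E B D F I A object
super() in B.save on a E instance goes to the class after B in E's MRO: D.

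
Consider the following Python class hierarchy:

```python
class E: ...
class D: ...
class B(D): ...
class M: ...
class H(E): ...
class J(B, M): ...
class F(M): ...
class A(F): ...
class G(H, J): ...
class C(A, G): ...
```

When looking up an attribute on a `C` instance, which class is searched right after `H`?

L[C] = C + merge(L[A], L[G], [A G])
  take A:  [A F M object] + [G H E J B D M object] + [A G]
  take F:  [F M object] + [G H E J B D M object] + [G]
  take G:  [M object] + [G H E J B D M object] + [G]
  take H:  [M object] + [H E J B D M object]
  take E:  [M object] + [E J B D M object]
  take J:  [M object] + [J B D M object]
  take B:  [M object] + [B D M object]
  take D:  [M object] + [D M object]
  take M:  [M object] + [M object]
  take object:  [object] + [object]
MRO: C A F G H E J B D M object
H is at position 4; next is E.

E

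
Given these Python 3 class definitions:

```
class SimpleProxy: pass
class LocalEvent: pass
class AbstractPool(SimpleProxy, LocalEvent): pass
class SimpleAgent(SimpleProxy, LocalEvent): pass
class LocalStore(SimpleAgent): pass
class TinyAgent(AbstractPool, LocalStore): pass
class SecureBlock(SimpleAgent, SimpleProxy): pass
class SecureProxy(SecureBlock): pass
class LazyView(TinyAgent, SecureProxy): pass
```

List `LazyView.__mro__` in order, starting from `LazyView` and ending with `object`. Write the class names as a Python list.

[LazyView, TinyAgent, AbstractPool, LocalStore, SecureProxy, SecureBlock, SimpleAgent, SimpleProxy, LocalEvent, object]

L[LazyView] = LazyView + merge(L[TinyAgent], L[SecureProxy], [TinyAgent SecureProxy])
  take TinyAgent:  [TinyAgent AbstractPool LocalStore SimpleAgent SimpleProxy LocalEvent object] + [SecureProxy SecureBlock SimpleAgent SimpleProxy LocalEvent object] + [TinyAgent SecureProxy]
  take AbstractPool:  [AbstractPool LocalStore SimpleAgent SimpleProxy LocalEvent object] + [SecureProxy SecureBlock SimpleAgent SimpleProxy LocalEvent object] + [SecureProxy]
  take LocalStore:  [LocalStore SimpleAgent SimpleProxy LocalEvent object] + [SecureProxy SecureBlock SimpleAgent SimpleProxy LocalEvent object] + [SecureProxy]
  take SecureProxy:  [SimpleAgent SimpleProxy LocalEvent object] + [SecureProxy SecureBlock SimpleAgent SimpleProxy LocalEvent object] + [SecureProxy]
  take SecureBlock:  [SimpleAgent SimpleProxy LocalEvent object] + [SecureBlock SimpleAgent SimpleProxy LocalEvent object]
  take SimpleAgent:  [SimpleAgent SimpleProxy LocalEvent object] + [SimpleAgent SimpleProxy LocalEvent object]
  take SimpleProxy:  [SimpleProxy LocalEvent object] + [SimpleProxy LocalEvent object]
  take LocalEvent:  [LocalEvent object] + [LocalEvent object]
  take object:  [object] + [object]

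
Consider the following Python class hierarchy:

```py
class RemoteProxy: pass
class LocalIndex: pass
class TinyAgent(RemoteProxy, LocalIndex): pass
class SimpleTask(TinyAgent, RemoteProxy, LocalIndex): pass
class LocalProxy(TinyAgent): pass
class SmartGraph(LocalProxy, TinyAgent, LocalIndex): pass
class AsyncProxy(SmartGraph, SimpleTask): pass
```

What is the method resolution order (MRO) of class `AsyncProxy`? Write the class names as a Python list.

L[AsyncProxy] = AsyncProxy + merge(L[SmartGraph], L[SimpleTask], [SmartGraph SimpleTask])
  take SmartGraph:  [SmartGraph LocalProxy TinyAgent RemoteProxy LocalIndex object] + [SimpleTask TinyAgent RemoteProxy LocalIndex object] + [SmartGraph SimpleTask]
  take LocalProxy:  [LocalProxy TinyAgent RemoteProxy LocalIndex object] + [SimpleTask TinyAgent RemoteProxy LocalIndex object] + [SimpleTask]
  take SimpleTask:  [TinyAgent RemoteProxy LocalIndex object] + [SimpleTask TinyAgent RemoteProxy LocalIndex object] + [SimpleTask]
  take TinyAgent:  [TinyAgent RemoteProxy LocalIndex object] + [TinyAgent RemoteProxy LocalIndex object]
  take RemoteProxy:  [RemoteProxy LocalIndex object] + [RemoteProxy LocalIndex object]
  take LocalIndex:  [LocalIndex object] + [LocalIndex object]
  take object:  [object] + [object]

[AsyncProxy, SmartGraph, LocalProxy, SimpleTask, TinyAgent, RemoteProxy, LocalIndex, object]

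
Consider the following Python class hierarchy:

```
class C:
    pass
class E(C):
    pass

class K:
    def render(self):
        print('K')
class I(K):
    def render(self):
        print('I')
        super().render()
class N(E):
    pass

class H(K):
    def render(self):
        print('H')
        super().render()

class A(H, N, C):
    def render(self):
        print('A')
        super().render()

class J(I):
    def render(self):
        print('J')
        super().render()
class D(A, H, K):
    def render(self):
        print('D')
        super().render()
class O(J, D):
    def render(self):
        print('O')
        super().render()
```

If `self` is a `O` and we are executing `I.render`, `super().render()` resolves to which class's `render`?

D

L[O] = O + merge(L[J], L[D], [J D])
  take J:  [J I K object] + [D A H K N E C object] + [J D]
  take I:  [I K object] + [D A H K N E C object] + [D]
  take D:  [K object] + [D A H K N E C object] + [D]
  take A:  [K object] + [A H K N E C object]
  take H:  [K object] + [H K N E C object]
  take K:  [K object] + [K N E C object]
  take N:  [object] + [N E C object]
  take E:  [object] + [E C object]
  take C:  [object] + [C object]
  take object:  [object] + [object]
MRO: O J I D A H K N E C object
super() in I.render on a O instance goes to the class after I in O's MRO: D.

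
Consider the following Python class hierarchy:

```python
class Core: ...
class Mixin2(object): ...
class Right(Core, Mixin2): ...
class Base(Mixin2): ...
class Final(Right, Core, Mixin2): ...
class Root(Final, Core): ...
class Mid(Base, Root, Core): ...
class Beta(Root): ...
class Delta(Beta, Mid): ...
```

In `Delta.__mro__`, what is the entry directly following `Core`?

L[Delta] = Delta + merge(L[Beta], L[Mid], [Beta Mid])
  take Beta:  [Beta Root Final Right Core Mixin2 object] + [Mid Base Root Final Right Core Mixin2 object] + [Beta Mid]
  take Mid:  [Root Final Right Core Mixin2 object] + [Mid Base Root Final Right Core Mixin2 object] + [Mid]
  take Base:  [Root Final Right Core Mixin2 object] + [Base Root Final Right Core Mixin2 object]
  take Root:  [Root Final Right Core Mixin2 object] + [Root Final Right Core Mixin2 object]
  take Final:  [Final Right Core Mixin2 object] + [Final Right Core Mixin2 object]
  take Right:  [Right Core Mixin2 object] + [Right Core Mixin2 object]
  take Core:  [Core Mixin2 object] + [Core Mixin2 object]
  take Mixin2:  [Mixin2 object] + [Mixin2 object]
  take object:  [object] + [object]
MRO: Delta Beta Mid Base Root Final Right Core Mixin2 object
Core is at position 7; next is Mixin2.

Mixin2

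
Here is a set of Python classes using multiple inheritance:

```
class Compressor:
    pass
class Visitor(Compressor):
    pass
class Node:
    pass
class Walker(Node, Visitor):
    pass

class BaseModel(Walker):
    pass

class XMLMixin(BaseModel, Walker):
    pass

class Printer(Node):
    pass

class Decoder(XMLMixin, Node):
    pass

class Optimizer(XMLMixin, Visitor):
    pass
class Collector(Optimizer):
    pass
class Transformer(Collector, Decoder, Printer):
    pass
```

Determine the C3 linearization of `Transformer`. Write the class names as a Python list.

L[Transformer] = Transformer + merge(L[Collector], L[Decoder], L[Printer], [Collector Decoder Printer])
  take Collector:  [Collector Optimizer XMLMixin BaseModel Walker Node Visitor Compressor object] + [Decoder XMLMixin BaseModel Walker Node Visitor Compressor object] + [Printer Node object] + [Collector Decoder Printer]
  take Optimizer:  [Optimizer XMLMixin BaseModel Walker Node Visitor Compressor object] + [Decoder XMLMixin BaseModel Walker Node Visitor Compressor object] + [Printer Node object] + [Decoder Printer]
  take Decoder:  [XMLMixin BaseModel Walker Node Visitor Compressor object] + [Decoder XMLMixin BaseModel Walker Node Visitor Compressor object] + [Printer Node object] + [Decoder Printer]
  take XMLMixin:  [XMLMixin BaseModel Walker Node Visitor Compressor object] + [XMLMixin BaseModel Walker Node Visitor Compressor object] + [Printer Node object] + [Printer]
  take BaseModel:  [BaseModel Walker Node Visitor Compressor object] + [BaseModel Walker Node Visitor Compressor object] + [Printer Node object] + [Printer]
  take Walker:  [Walker Node Visitor Compressor object] + [Walker Node Visitor Compressor object] + [Printer Node object] + [Printer]
  take Printer:  [Node Visitor Compressor object] + [Node Visitor Compressor object] + [Printer Node object] + [Printer]
  take Node:  [Node Visitor Compressor object] + [Node Visitor Compressor object] + [Node object]
  take Visitor:  [Visitor Compressor object] + [Visitor Compressor object] + [object]
  take Compressor:  [Compressor object] + [Compressor object] + [object]
  take object:  [object] + [object] + [object]

[Transformer, Collector, Optimizer, Decoder, XMLMixin, BaseModel, Walker, Printer, Node, Visitor, Compressor, object]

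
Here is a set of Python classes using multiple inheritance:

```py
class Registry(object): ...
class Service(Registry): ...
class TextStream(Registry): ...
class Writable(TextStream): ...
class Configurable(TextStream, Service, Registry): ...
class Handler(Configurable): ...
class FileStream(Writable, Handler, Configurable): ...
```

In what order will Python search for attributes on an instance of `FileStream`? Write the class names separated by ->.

L[FileStream] = FileStream + merge(L[Writable], L[Handler], L[Configurable], [Writable Handler Configurable])
  take Writable:  [Writable TextStream Registry object] + [Handler Configurable TextStream Service Registry object] + [Configurable TextStream Service Registry object] + [Writable Handler Configurable]
  take Handler:  [TextStream Registry object] + [Handler Configurable TextStream Service Registry object] + [Configurable TextStream Service Registry object] + [Handler Configurable]
  take Configurable:  [TextStream Registry object] + [Configurable TextStream Service Registry object] + [Configurable TextStream Service Registry object] + [Configurable]
  take TextStream:  [TextStream Registry object] + [TextStream Service Registry object] + [TextStream Service Registry object]
  take Service:  [Registry object] + [Service Registry object] + [Service Registry object]
  take Registry:  [Registry object] + [Registry object] + [Registry object]
  take object:  [object] + [object] + [object]

FileStream -> Writable -> Handler -> Configurable -> TextStream -> Service -> Registry -> object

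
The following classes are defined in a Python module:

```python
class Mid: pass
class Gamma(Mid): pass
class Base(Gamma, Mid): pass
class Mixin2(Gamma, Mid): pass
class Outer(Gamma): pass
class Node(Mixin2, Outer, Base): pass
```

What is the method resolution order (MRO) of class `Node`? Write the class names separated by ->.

L[Node] = Node + merge(L[Mixin2], L[Outer], L[Base], [Mixin2 Outer Base])
  take Mixin2:  [Mixin2 Gamma Mid object] + [Outer Gamma Mid object] + [Base Gamma Mid object] + [Mixin2 Outer Base]
  take Outer:  [Gamma Mid object] + [Outer Gamma Mid object] + [Base Gamma Mid object] + [Outer Base]
  take Base:  [Gamma Mid object] + [Gamma Mid object] + [Base Gamma Mid object] + [Base]
  take Gamma:  [Gamma Mid object] + [Gamma Mid object] + [Gamma Mid object]
  take Mid:  [Mid object] + [Mid object] + [Mid object]
  take object:  [object] + [object] + [object]

Node -> Mixin2 -> Outer -> Base -> Gamma -> Mid -> object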